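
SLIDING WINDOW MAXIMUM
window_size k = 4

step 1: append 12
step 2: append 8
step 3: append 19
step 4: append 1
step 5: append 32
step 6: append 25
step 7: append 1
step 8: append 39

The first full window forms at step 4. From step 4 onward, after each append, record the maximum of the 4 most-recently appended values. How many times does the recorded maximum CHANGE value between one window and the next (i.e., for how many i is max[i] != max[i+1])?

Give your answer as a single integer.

step 1: append 12 -> window=[12] (not full yet)
step 2: append 8 -> window=[12, 8] (not full yet)
step 3: append 19 -> window=[12, 8, 19] (not full yet)
step 4: append 1 -> window=[12, 8, 19, 1] -> max=19
step 5: append 32 -> window=[8, 19, 1, 32] -> max=32
step 6: append 25 -> window=[19, 1, 32, 25] -> max=32
step 7: append 1 -> window=[1, 32, 25, 1] -> max=32
step 8: append 39 -> window=[32, 25, 1, 39] -> max=39
Recorded maximums: 19 32 32 32 39
Changes between consecutive maximums: 2

Answer: 2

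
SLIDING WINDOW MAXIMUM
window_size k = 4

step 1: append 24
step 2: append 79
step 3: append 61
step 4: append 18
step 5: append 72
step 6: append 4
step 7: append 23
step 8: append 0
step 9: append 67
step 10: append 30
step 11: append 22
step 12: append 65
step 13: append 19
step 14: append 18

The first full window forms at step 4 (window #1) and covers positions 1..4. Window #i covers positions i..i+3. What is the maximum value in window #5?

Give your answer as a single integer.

Answer: 72

Derivation:
step 1: append 24 -> window=[24] (not full yet)
step 2: append 79 -> window=[24, 79] (not full yet)
step 3: append 61 -> window=[24, 79, 61] (not full yet)
step 4: append 18 -> window=[24, 79, 61, 18] -> max=79
step 5: append 72 -> window=[79, 61, 18, 72] -> max=79
step 6: append 4 -> window=[61, 18, 72, 4] -> max=72
step 7: append 23 -> window=[18, 72, 4, 23] -> max=72
step 8: append 0 -> window=[72, 4, 23, 0] -> max=72
Window #5 max = 72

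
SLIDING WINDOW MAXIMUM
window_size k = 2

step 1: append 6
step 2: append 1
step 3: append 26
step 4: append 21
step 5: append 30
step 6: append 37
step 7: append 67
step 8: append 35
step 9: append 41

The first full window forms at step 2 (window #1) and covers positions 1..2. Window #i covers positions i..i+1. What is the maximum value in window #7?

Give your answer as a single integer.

step 1: append 6 -> window=[6] (not full yet)
step 2: append 1 -> window=[6, 1] -> max=6
step 3: append 26 -> window=[1, 26] -> max=26
step 4: append 21 -> window=[26, 21] -> max=26
step 5: append 30 -> window=[21, 30] -> max=30
step 6: append 37 -> window=[30, 37] -> max=37
step 7: append 67 -> window=[37, 67] -> max=67
step 8: append 35 -> window=[67, 35] -> max=67
Window #7 max = 67

Answer: 67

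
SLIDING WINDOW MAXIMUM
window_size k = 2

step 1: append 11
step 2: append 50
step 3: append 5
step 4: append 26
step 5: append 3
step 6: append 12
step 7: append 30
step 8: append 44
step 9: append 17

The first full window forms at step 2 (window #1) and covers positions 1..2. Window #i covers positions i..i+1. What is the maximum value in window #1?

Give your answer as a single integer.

step 1: append 11 -> window=[11] (not full yet)
step 2: append 50 -> window=[11, 50] -> max=50
Window #1 max = 50

Answer: 50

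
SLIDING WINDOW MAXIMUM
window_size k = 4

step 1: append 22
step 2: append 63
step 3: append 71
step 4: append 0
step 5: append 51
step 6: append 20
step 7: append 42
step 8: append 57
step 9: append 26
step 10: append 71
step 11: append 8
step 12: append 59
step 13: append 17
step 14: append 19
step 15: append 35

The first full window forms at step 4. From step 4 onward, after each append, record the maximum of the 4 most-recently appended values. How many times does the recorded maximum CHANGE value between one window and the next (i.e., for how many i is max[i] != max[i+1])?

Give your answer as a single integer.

step 1: append 22 -> window=[22] (not full yet)
step 2: append 63 -> window=[22, 63] (not full yet)
step 3: append 71 -> window=[22, 63, 71] (not full yet)
step 4: append 0 -> window=[22, 63, 71, 0] -> max=71
step 5: append 51 -> window=[63, 71, 0, 51] -> max=71
step 6: append 20 -> window=[71, 0, 51, 20] -> max=71
step 7: append 42 -> window=[0, 51, 20, 42] -> max=51
step 8: append 57 -> window=[51, 20, 42, 57] -> max=57
step 9: append 26 -> window=[20, 42, 57, 26] -> max=57
step 10: append 71 -> window=[42, 57, 26, 71] -> max=71
step 11: append 8 -> window=[57, 26, 71, 8] -> max=71
step 12: append 59 -> window=[26, 71, 8, 59] -> max=71
step 13: append 17 -> window=[71, 8, 59, 17] -> max=71
step 14: append 19 -> window=[8, 59, 17, 19] -> max=59
step 15: append 35 -> window=[59, 17, 19, 35] -> max=59
Recorded maximums: 71 71 71 51 57 57 71 71 71 71 59 59
Changes between consecutive maximums: 4

Answer: 4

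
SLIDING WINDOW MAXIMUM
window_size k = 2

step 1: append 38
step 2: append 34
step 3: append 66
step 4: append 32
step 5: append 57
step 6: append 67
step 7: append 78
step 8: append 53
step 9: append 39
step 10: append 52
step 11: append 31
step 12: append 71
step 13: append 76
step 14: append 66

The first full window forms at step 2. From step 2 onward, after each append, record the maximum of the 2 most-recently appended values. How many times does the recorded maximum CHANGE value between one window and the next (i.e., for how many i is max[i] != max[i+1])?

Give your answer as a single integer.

Answer: 8

Derivation:
step 1: append 38 -> window=[38] (not full yet)
step 2: append 34 -> window=[38, 34] -> max=38
step 3: append 66 -> window=[34, 66] -> max=66
step 4: append 32 -> window=[66, 32] -> max=66
step 5: append 57 -> window=[32, 57] -> max=57
step 6: append 67 -> window=[57, 67] -> max=67
step 7: append 78 -> window=[67, 78] -> max=78
step 8: append 53 -> window=[78, 53] -> max=78
step 9: append 39 -> window=[53, 39] -> max=53
step 10: append 52 -> window=[39, 52] -> max=52
step 11: append 31 -> window=[52, 31] -> max=52
step 12: append 71 -> window=[31, 71] -> max=71
step 13: append 76 -> window=[71, 76] -> max=76
step 14: append 66 -> window=[76, 66] -> max=76
Recorded maximums: 38 66 66 57 67 78 78 53 52 52 71 76 76
Changes between consecutive maximums: 8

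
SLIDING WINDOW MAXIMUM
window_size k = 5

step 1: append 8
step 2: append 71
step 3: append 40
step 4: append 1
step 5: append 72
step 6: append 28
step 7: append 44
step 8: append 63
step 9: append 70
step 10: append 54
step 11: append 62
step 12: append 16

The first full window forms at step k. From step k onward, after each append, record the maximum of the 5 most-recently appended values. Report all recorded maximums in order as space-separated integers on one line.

Answer: 72 72 72 72 72 70 70 70

Derivation:
step 1: append 8 -> window=[8] (not full yet)
step 2: append 71 -> window=[8, 71] (not full yet)
step 3: append 40 -> window=[8, 71, 40] (not full yet)
step 4: append 1 -> window=[8, 71, 40, 1] (not full yet)
step 5: append 72 -> window=[8, 71, 40, 1, 72] -> max=72
step 6: append 28 -> window=[71, 40, 1, 72, 28] -> max=72
step 7: append 44 -> window=[40, 1, 72, 28, 44] -> max=72
step 8: append 63 -> window=[1, 72, 28, 44, 63] -> max=72
step 9: append 70 -> window=[72, 28, 44, 63, 70] -> max=72
step 10: append 54 -> window=[28, 44, 63, 70, 54] -> max=70
step 11: append 62 -> window=[44, 63, 70, 54, 62] -> max=70
step 12: append 16 -> window=[63, 70, 54, 62, 16] -> max=70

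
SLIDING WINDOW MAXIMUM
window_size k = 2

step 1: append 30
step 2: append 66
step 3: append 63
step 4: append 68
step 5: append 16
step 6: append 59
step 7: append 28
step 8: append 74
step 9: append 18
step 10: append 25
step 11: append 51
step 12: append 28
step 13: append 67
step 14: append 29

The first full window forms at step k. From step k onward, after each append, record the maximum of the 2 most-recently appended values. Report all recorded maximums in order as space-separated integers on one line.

step 1: append 30 -> window=[30] (not full yet)
step 2: append 66 -> window=[30, 66] -> max=66
step 3: append 63 -> window=[66, 63] -> max=66
step 4: append 68 -> window=[63, 68] -> max=68
step 5: append 16 -> window=[68, 16] -> max=68
step 6: append 59 -> window=[16, 59] -> max=59
step 7: append 28 -> window=[59, 28] -> max=59
step 8: append 74 -> window=[28, 74] -> max=74
step 9: append 18 -> window=[74, 18] -> max=74
step 10: append 25 -> window=[18, 25] -> max=25
step 11: append 51 -> window=[25, 51] -> max=51
step 12: append 28 -> window=[51, 28] -> max=51
step 13: append 67 -> window=[28, 67] -> max=67
step 14: append 29 -> window=[67, 29] -> max=67

Answer: 66 66 68 68 59 59 74 74 25 51 51 67 67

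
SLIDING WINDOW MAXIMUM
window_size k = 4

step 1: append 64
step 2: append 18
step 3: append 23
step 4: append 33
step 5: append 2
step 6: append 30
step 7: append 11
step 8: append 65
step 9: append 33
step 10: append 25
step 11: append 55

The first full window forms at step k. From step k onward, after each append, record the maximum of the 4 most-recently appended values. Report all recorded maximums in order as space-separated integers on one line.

step 1: append 64 -> window=[64] (not full yet)
step 2: append 18 -> window=[64, 18] (not full yet)
step 3: append 23 -> window=[64, 18, 23] (not full yet)
step 4: append 33 -> window=[64, 18, 23, 33] -> max=64
step 5: append 2 -> window=[18, 23, 33, 2] -> max=33
step 6: append 30 -> window=[23, 33, 2, 30] -> max=33
step 7: append 11 -> window=[33, 2, 30, 11] -> max=33
step 8: append 65 -> window=[2, 30, 11, 65] -> max=65
step 9: append 33 -> window=[30, 11, 65, 33] -> max=65
step 10: append 25 -> window=[11, 65, 33, 25] -> max=65
step 11: append 55 -> window=[65, 33, 25, 55] -> max=65

Answer: 64 33 33 33 65 65 65 65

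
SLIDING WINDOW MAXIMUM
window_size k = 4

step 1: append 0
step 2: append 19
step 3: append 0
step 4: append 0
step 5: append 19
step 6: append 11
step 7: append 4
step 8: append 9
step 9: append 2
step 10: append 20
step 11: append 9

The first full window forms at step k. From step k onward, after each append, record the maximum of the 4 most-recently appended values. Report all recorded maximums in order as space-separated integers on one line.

step 1: append 0 -> window=[0] (not full yet)
step 2: append 19 -> window=[0, 19] (not full yet)
step 3: append 0 -> window=[0, 19, 0] (not full yet)
step 4: append 0 -> window=[0, 19, 0, 0] -> max=19
step 5: append 19 -> window=[19, 0, 0, 19] -> max=19
step 6: append 11 -> window=[0, 0, 19, 11] -> max=19
step 7: append 4 -> window=[0, 19, 11, 4] -> max=19
step 8: append 9 -> window=[19, 11, 4, 9] -> max=19
step 9: append 2 -> window=[11, 4, 9, 2] -> max=11
step 10: append 20 -> window=[4, 9, 2, 20] -> max=20
step 11: append 9 -> window=[9, 2, 20, 9] -> max=20

Answer: 19 19 19 19 19 11 20 20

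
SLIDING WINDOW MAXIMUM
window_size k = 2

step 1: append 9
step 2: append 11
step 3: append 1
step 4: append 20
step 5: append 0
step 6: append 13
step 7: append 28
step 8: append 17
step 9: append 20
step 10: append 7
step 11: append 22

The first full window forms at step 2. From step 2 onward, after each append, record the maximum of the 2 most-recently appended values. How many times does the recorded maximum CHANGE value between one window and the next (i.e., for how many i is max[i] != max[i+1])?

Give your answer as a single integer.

Answer: 5

Derivation:
step 1: append 9 -> window=[9] (not full yet)
step 2: append 11 -> window=[9, 11] -> max=11
step 3: append 1 -> window=[11, 1] -> max=11
step 4: append 20 -> window=[1, 20] -> max=20
step 5: append 0 -> window=[20, 0] -> max=20
step 6: append 13 -> window=[0, 13] -> max=13
step 7: append 28 -> window=[13, 28] -> max=28
step 8: append 17 -> window=[28, 17] -> max=28
step 9: append 20 -> window=[17, 20] -> max=20
step 10: append 7 -> window=[20, 7] -> max=20
step 11: append 22 -> window=[7, 22] -> max=22
Recorded maximums: 11 11 20 20 13 28 28 20 20 22
Changes between consecutive maximums: 5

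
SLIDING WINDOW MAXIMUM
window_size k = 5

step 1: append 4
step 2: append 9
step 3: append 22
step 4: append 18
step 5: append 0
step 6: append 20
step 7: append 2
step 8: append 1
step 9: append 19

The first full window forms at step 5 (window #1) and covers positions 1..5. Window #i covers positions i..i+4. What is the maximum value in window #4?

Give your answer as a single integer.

step 1: append 4 -> window=[4] (not full yet)
step 2: append 9 -> window=[4, 9] (not full yet)
step 3: append 22 -> window=[4, 9, 22] (not full yet)
step 4: append 18 -> window=[4, 9, 22, 18] (not full yet)
step 5: append 0 -> window=[4, 9, 22, 18, 0] -> max=22
step 6: append 20 -> window=[9, 22, 18, 0, 20] -> max=22
step 7: append 2 -> window=[22, 18, 0, 20, 2] -> max=22
step 8: append 1 -> window=[18, 0, 20, 2, 1] -> max=20
Window #4 max = 20

Answer: 20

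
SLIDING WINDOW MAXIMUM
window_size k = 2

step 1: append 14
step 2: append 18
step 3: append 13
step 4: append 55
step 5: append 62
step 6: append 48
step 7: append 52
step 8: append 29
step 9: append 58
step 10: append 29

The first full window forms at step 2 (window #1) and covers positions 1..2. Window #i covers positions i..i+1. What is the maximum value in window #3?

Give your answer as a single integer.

Answer: 55

Derivation:
step 1: append 14 -> window=[14] (not full yet)
step 2: append 18 -> window=[14, 18] -> max=18
step 3: append 13 -> window=[18, 13] -> max=18
step 4: append 55 -> window=[13, 55] -> max=55
Window #3 max = 55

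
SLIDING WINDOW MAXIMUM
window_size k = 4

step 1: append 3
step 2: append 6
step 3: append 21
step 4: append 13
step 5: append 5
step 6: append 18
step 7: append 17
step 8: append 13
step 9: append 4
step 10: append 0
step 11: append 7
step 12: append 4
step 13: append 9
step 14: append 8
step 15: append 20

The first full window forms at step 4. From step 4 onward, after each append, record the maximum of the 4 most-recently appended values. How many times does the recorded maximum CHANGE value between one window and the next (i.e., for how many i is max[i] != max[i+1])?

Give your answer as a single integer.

Answer: 6

Derivation:
step 1: append 3 -> window=[3] (not full yet)
step 2: append 6 -> window=[3, 6] (not full yet)
step 3: append 21 -> window=[3, 6, 21] (not full yet)
step 4: append 13 -> window=[3, 6, 21, 13] -> max=21
step 5: append 5 -> window=[6, 21, 13, 5] -> max=21
step 6: append 18 -> window=[21, 13, 5, 18] -> max=21
step 7: append 17 -> window=[13, 5, 18, 17] -> max=18
step 8: append 13 -> window=[5, 18, 17, 13] -> max=18
step 9: append 4 -> window=[18, 17, 13, 4] -> max=18
step 10: append 0 -> window=[17, 13, 4, 0] -> max=17
step 11: append 7 -> window=[13, 4, 0, 7] -> max=13
step 12: append 4 -> window=[4, 0, 7, 4] -> max=7
step 13: append 9 -> window=[0, 7, 4, 9] -> max=9
step 14: append 8 -> window=[7, 4, 9, 8] -> max=9
step 15: append 20 -> window=[4, 9, 8, 20] -> max=20
Recorded maximums: 21 21 21 18 18 18 17 13 7 9 9 20
Changes between consecutive maximums: 6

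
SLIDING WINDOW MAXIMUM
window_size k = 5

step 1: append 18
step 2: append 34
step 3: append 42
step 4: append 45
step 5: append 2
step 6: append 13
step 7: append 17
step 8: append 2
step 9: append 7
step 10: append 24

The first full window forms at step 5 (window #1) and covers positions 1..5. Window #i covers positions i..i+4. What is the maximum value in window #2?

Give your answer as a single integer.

Answer: 45

Derivation:
step 1: append 18 -> window=[18] (not full yet)
step 2: append 34 -> window=[18, 34] (not full yet)
step 3: append 42 -> window=[18, 34, 42] (not full yet)
step 4: append 45 -> window=[18, 34, 42, 45] (not full yet)
step 5: append 2 -> window=[18, 34, 42, 45, 2] -> max=45
step 6: append 13 -> window=[34, 42, 45, 2, 13] -> max=45
Window #2 max = 45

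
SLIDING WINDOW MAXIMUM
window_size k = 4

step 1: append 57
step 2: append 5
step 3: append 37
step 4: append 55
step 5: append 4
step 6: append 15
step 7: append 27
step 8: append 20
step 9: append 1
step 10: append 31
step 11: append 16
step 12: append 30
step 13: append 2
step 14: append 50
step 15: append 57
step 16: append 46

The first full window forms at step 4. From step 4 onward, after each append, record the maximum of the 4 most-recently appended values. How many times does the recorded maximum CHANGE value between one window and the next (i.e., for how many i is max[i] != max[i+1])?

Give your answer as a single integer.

Answer: 5

Derivation:
step 1: append 57 -> window=[57] (not full yet)
step 2: append 5 -> window=[57, 5] (not full yet)
step 3: append 37 -> window=[57, 5, 37] (not full yet)
step 4: append 55 -> window=[57, 5, 37, 55] -> max=57
step 5: append 4 -> window=[5, 37, 55, 4] -> max=55
step 6: append 15 -> window=[37, 55, 4, 15] -> max=55
step 7: append 27 -> window=[55, 4, 15, 27] -> max=55
step 8: append 20 -> window=[4, 15, 27, 20] -> max=27
step 9: append 1 -> window=[15, 27, 20, 1] -> max=27
step 10: append 31 -> window=[27, 20, 1, 31] -> max=31
step 11: append 16 -> window=[20, 1, 31, 16] -> max=31
step 12: append 30 -> window=[1, 31, 16, 30] -> max=31
step 13: append 2 -> window=[31, 16, 30, 2] -> max=31
step 14: append 50 -> window=[16, 30, 2, 50] -> max=50
step 15: append 57 -> window=[30, 2, 50, 57] -> max=57
step 16: append 46 -> window=[2, 50, 57, 46] -> max=57
Recorded maximums: 57 55 55 55 27 27 31 31 31 31 50 57 57
Changes between consecutive maximums: 5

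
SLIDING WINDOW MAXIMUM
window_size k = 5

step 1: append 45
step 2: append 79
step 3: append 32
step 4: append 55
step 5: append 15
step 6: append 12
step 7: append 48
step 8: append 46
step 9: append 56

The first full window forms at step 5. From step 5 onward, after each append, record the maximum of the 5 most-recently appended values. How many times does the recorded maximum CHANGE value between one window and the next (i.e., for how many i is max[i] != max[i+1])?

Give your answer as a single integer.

step 1: append 45 -> window=[45] (not full yet)
step 2: append 79 -> window=[45, 79] (not full yet)
step 3: append 32 -> window=[45, 79, 32] (not full yet)
step 4: append 55 -> window=[45, 79, 32, 55] (not full yet)
step 5: append 15 -> window=[45, 79, 32, 55, 15] -> max=79
step 6: append 12 -> window=[79, 32, 55, 15, 12] -> max=79
step 7: append 48 -> window=[32, 55, 15, 12, 48] -> max=55
step 8: append 46 -> window=[55, 15, 12, 48, 46] -> max=55
step 9: append 56 -> window=[15, 12, 48, 46, 56] -> max=56
Recorded maximums: 79 79 55 55 56
Changes between consecutive maximums: 2

Answer: 2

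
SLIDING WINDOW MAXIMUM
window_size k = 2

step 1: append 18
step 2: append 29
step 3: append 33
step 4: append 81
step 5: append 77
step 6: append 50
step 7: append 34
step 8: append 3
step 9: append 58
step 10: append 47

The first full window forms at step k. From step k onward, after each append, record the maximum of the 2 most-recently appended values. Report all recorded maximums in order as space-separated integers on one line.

step 1: append 18 -> window=[18] (not full yet)
step 2: append 29 -> window=[18, 29] -> max=29
step 3: append 33 -> window=[29, 33] -> max=33
step 4: append 81 -> window=[33, 81] -> max=81
step 5: append 77 -> window=[81, 77] -> max=81
step 6: append 50 -> window=[77, 50] -> max=77
step 7: append 34 -> window=[50, 34] -> max=50
step 8: append 3 -> window=[34, 3] -> max=34
step 9: append 58 -> window=[3, 58] -> max=58
step 10: append 47 -> window=[58, 47] -> max=58

Answer: 29 33 81 81 77 50 34 58 58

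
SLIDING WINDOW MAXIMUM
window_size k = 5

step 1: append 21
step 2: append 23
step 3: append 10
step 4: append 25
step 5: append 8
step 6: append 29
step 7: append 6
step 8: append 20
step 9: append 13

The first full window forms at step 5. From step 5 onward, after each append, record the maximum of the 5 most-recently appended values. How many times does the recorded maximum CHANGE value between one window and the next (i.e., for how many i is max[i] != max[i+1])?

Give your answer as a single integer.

Answer: 1

Derivation:
step 1: append 21 -> window=[21] (not full yet)
step 2: append 23 -> window=[21, 23] (not full yet)
step 3: append 10 -> window=[21, 23, 10] (not full yet)
step 4: append 25 -> window=[21, 23, 10, 25] (not full yet)
step 5: append 8 -> window=[21, 23, 10, 25, 8] -> max=25
step 6: append 29 -> window=[23, 10, 25, 8, 29] -> max=29
step 7: append 6 -> window=[10, 25, 8, 29, 6] -> max=29
step 8: append 20 -> window=[25, 8, 29, 6, 20] -> max=29
step 9: append 13 -> window=[8, 29, 6, 20, 13] -> max=29
Recorded maximums: 25 29 29 29 29
Changes between consecutive maximums: 1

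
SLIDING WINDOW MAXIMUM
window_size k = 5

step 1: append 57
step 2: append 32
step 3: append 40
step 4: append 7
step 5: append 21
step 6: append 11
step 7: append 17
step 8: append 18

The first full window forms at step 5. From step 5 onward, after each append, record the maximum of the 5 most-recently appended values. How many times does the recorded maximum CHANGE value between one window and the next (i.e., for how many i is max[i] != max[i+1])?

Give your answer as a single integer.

step 1: append 57 -> window=[57] (not full yet)
step 2: append 32 -> window=[57, 32] (not full yet)
step 3: append 40 -> window=[57, 32, 40] (not full yet)
step 4: append 7 -> window=[57, 32, 40, 7] (not full yet)
step 5: append 21 -> window=[57, 32, 40, 7, 21] -> max=57
step 6: append 11 -> window=[32, 40, 7, 21, 11] -> max=40
step 7: append 17 -> window=[40, 7, 21, 11, 17] -> max=40
step 8: append 18 -> window=[7, 21, 11, 17, 18] -> max=21
Recorded maximums: 57 40 40 21
Changes between consecutive maximums: 2

Answer: 2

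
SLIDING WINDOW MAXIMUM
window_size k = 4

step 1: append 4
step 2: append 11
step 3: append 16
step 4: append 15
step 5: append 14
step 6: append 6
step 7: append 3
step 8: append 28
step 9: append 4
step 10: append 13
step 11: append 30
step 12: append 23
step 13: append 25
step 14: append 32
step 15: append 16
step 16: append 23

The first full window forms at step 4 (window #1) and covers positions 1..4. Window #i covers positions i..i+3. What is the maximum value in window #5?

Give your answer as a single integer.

Answer: 28

Derivation:
step 1: append 4 -> window=[4] (not full yet)
step 2: append 11 -> window=[4, 11] (not full yet)
step 3: append 16 -> window=[4, 11, 16] (not full yet)
step 4: append 15 -> window=[4, 11, 16, 15] -> max=16
step 5: append 14 -> window=[11, 16, 15, 14] -> max=16
step 6: append 6 -> window=[16, 15, 14, 6] -> max=16
step 7: append 3 -> window=[15, 14, 6, 3] -> max=15
step 8: append 28 -> window=[14, 6, 3, 28] -> max=28
Window #5 max = 28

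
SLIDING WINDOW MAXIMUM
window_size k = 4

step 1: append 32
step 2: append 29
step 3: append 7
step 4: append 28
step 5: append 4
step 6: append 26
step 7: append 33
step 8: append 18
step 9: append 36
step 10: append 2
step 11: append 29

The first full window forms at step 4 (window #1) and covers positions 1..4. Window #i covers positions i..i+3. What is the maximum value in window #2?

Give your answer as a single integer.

Answer: 29

Derivation:
step 1: append 32 -> window=[32] (not full yet)
step 2: append 29 -> window=[32, 29] (not full yet)
step 3: append 7 -> window=[32, 29, 7] (not full yet)
step 4: append 28 -> window=[32, 29, 7, 28] -> max=32
step 5: append 4 -> window=[29, 7, 28, 4] -> max=29
Window #2 max = 29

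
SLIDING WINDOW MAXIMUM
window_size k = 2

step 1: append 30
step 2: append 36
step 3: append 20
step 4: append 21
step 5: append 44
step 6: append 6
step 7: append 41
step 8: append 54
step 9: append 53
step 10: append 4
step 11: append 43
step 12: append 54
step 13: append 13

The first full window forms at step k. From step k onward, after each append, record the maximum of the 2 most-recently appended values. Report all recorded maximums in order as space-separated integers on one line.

Answer: 36 36 21 44 44 41 54 54 53 43 54 54

Derivation:
step 1: append 30 -> window=[30] (not full yet)
step 2: append 36 -> window=[30, 36] -> max=36
step 3: append 20 -> window=[36, 20] -> max=36
step 4: append 21 -> window=[20, 21] -> max=21
step 5: append 44 -> window=[21, 44] -> max=44
step 6: append 6 -> window=[44, 6] -> max=44
step 7: append 41 -> window=[6, 41] -> max=41
step 8: append 54 -> window=[41, 54] -> max=54
step 9: append 53 -> window=[54, 53] -> max=54
step 10: append 4 -> window=[53, 4] -> max=53
step 11: append 43 -> window=[4, 43] -> max=43
step 12: append 54 -> window=[43, 54] -> max=54
step 13: append 13 -> window=[54, 13] -> max=54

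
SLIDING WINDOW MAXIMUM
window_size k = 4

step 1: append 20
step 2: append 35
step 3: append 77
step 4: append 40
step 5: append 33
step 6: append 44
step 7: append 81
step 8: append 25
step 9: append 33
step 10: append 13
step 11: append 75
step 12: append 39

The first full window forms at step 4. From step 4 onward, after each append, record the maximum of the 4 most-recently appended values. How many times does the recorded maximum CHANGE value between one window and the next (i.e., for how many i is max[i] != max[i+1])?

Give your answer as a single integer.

step 1: append 20 -> window=[20] (not full yet)
step 2: append 35 -> window=[20, 35] (not full yet)
step 3: append 77 -> window=[20, 35, 77] (not full yet)
step 4: append 40 -> window=[20, 35, 77, 40] -> max=77
step 5: append 33 -> window=[35, 77, 40, 33] -> max=77
step 6: append 44 -> window=[77, 40, 33, 44] -> max=77
step 7: append 81 -> window=[40, 33, 44, 81] -> max=81
step 8: append 25 -> window=[33, 44, 81, 25] -> max=81
step 9: append 33 -> window=[44, 81, 25, 33] -> max=81
step 10: append 13 -> window=[81, 25, 33, 13] -> max=81
step 11: append 75 -> window=[25, 33, 13, 75] -> max=75
step 12: append 39 -> window=[33, 13, 75, 39] -> max=75
Recorded maximums: 77 77 77 81 81 81 81 75 75
Changes between consecutive maximums: 2

Answer: 2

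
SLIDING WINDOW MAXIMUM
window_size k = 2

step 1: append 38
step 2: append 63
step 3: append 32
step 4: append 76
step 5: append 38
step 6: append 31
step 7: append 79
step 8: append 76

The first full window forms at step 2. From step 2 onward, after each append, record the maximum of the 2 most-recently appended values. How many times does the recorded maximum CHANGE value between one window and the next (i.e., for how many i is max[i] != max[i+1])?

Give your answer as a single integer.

Answer: 3

Derivation:
step 1: append 38 -> window=[38] (not full yet)
step 2: append 63 -> window=[38, 63] -> max=63
step 3: append 32 -> window=[63, 32] -> max=63
step 4: append 76 -> window=[32, 76] -> max=76
step 5: append 38 -> window=[76, 38] -> max=76
step 6: append 31 -> window=[38, 31] -> max=38
step 7: append 79 -> window=[31, 79] -> max=79
step 8: append 76 -> window=[79, 76] -> max=79
Recorded maximums: 63 63 76 76 38 79 79
Changes between consecutive maximums: 3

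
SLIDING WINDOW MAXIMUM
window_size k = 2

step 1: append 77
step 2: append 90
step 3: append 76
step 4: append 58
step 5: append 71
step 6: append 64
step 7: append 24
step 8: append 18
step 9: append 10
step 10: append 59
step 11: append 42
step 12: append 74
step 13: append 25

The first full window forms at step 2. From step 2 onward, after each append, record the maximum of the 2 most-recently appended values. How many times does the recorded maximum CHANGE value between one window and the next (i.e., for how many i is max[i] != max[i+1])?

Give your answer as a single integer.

step 1: append 77 -> window=[77] (not full yet)
step 2: append 90 -> window=[77, 90] -> max=90
step 3: append 76 -> window=[90, 76] -> max=90
step 4: append 58 -> window=[76, 58] -> max=76
step 5: append 71 -> window=[58, 71] -> max=71
step 6: append 64 -> window=[71, 64] -> max=71
step 7: append 24 -> window=[64, 24] -> max=64
step 8: append 18 -> window=[24, 18] -> max=24
step 9: append 10 -> window=[18, 10] -> max=18
step 10: append 59 -> window=[10, 59] -> max=59
step 11: append 42 -> window=[59, 42] -> max=59
step 12: append 74 -> window=[42, 74] -> max=74
step 13: append 25 -> window=[74, 25] -> max=74
Recorded maximums: 90 90 76 71 71 64 24 18 59 59 74 74
Changes between consecutive maximums: 7

Answer: 7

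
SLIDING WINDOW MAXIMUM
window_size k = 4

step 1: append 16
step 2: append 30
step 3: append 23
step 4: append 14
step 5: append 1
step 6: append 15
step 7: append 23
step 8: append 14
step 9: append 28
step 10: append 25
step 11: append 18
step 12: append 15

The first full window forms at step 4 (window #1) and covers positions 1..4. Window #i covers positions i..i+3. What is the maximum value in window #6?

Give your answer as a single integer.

Answer: 28

Derivation:
step 1: append 16 -> window=[16] (not full yet)
step 2: append 30 -> window=[16, 30] (not full yet)
step 3: append 23 -> window=[16, 30, 23] (not full yet)
step 4: append 14 -> window=[16, 30, 23, 14] -> max=30
step 5: append 1 -> window=[30, 23, 14, 1] -> max=30
step 6: append 15 -> window=[23, 14, 1, 15] -> max=23
step 7: append 23 -> window=[14, 1, 15, 23] -> max=23
step 8: append 14 -> window=[1, 15, 23, 14] -> max=23
step 9: append 28 -> window=[15, 23, 14, 28] -> max=28
Window #6 max = 28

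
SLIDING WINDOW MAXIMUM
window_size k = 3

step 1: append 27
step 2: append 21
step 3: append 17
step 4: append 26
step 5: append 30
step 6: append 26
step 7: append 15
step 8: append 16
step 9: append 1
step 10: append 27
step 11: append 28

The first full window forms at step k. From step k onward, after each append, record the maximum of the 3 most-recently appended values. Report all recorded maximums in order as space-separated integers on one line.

Answer: 27 26 30 30 30 26 16 27 28

Derivation:
step 1: append 27 -> window=[27] (not full yet)
step 2: append 21 -> window=[27, 21] (not full yet)
step 3: append 17 -> window=[27, 21, 17] -> max=27
step 4: append 26 -> window=[21, 17, 26] -> max=26
step 5: append 30 -> window=[17, 26, 30] -> max=30
step 6: append 26 -> window=[26, 30, 26] -> max=30
step 7: append 15 -> window=[30, 26, 15] -> max=30
step 8: append 16 -> window=[26, 15, 16] -> max=26
step 9: append 1 -> window=[15, 16, 1] -> max=16
step 10: append 27 -> window=[16, 1, 27] -> max=27
step 11: append 28 -> window=[1, 27, 28] -> max=28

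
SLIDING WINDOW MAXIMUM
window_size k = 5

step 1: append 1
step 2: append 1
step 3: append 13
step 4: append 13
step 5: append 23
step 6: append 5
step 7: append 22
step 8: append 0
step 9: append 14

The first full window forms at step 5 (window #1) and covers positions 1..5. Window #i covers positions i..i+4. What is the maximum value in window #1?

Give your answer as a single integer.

step 1: append 1 -> window=[1] (not full yet)
step 2: append 1 -> window=[1, 1] (not full yet)
step 3: append 13 -> window=[1, 1, 13] (not full yet)
step 4: append 13 -> window=[1, 1, 13, 13] (not full yet)
step 5: append 23 -> window=[1, 1, 13, 13, 23] -> max=23
Window #1 max = 23

Answer: 23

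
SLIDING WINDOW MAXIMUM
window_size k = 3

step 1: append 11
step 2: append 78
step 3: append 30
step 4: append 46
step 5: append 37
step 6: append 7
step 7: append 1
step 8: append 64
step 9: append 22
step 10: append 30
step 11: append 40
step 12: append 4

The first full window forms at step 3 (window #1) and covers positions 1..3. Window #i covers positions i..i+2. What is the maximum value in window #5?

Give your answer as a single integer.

step 1: append 11 -> window=[11] (not full yet)
step 2: append 78 -> window=[11, 78] (not full yet)
step 3: append 30 -> window=[11, 78, 30] -> max=78
step 4: append 46 -> window=[78, 30, 46] -> max=78
step 5: append 37 -> window=[30, 46, 37] -> max=46
step 6: append 7 -> window=[46, 37, 7] -> max=46
step 7: append 1 -> window=[37, 7, 1] -> max=37
Window #5 max = 37

Answer: 37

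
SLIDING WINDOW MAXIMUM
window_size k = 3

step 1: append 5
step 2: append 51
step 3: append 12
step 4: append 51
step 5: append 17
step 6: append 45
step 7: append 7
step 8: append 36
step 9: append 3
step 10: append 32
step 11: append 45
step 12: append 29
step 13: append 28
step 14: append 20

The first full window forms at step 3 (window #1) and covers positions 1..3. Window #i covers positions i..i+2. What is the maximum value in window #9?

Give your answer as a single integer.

step 1: append 5 -> window=[5] (not full yet)
step 2: append 51 -> window=[5, 51] (not full yet)
step 3: append 12 -> window=[5, 51, 12] -> max=51
step 4: append 51 -> window=[51, 12, 51] -> max=51
step 5: append 17 -> window=[12, 51, 17] -> max=51
step 6: append 45 -> window=[51, 17, 45] -> max=51
step 7: append 7 -> window=[17, 45, 7] -> max=45
step 8: append 36 -> window=[45, 7, 36] -> max=45
step 9: append 3 -> window=[7, 36, 3] -> max=36
step 10: append 32 -> window=[36, 3, 32] -> max=36
step 11: append 45 -> window=[3, 32, 45] -> max=45
Window #9 max = 45

Answer: 45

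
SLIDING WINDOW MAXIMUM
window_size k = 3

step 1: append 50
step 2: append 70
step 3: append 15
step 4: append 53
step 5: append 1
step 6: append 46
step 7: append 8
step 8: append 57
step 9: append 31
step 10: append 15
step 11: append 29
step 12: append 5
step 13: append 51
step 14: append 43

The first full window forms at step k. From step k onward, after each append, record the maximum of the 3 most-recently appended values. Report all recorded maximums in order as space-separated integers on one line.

Answer: 70 70 53 53 46 57 57 57 31 29 51 51

Derivation:
step 1: append 50 -> window=[50] (not full yet)
step 2: append 70 -> window=[50, 70] (not full yet)
step 3: append 15 -> window=[50, 70, 15] -> max=70
step 4: append 53 -> window=[70, 15, 53] -> max=70
step 5: append 1 -> window=[15, 53, 1] -> max=53
step 6: append 46 -> window=[53, 1, 46] -> max=53
step 7: append 8 -> window=[1, 46, 8] -> max=46
step 8: append 57 -> window=[46, 8, 57] -> max=57
step 9: append 31 -> window=[8, 57, 31] -> max=57
step 10: append 15 -> window=[57, 31, 15] -> max=57
step 11: append 29 -> window=[31, 15, 29] -> max=31
step 12: append 5 -> window=[15, 29, 5] -> max=29
step 13: append 51 -> window=[29, 5, 51] -> max=51
step 14: append 43 -> window=[5, 51, 43] -> max=51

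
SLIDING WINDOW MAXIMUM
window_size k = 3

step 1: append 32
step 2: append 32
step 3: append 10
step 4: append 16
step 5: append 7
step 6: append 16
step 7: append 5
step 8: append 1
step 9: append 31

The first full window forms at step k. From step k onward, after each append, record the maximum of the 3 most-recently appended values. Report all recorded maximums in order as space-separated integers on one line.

step 1: append 32 -> window=[32] (not full yet)
step 2: append 32 -> window=[32, 32] (not full yet)
step 3: append 10 -> window=[32, 32, 10] -> max=32
step 4: append 16 -> window=[32, 10, 16] -> max=32
step 5: append 7 -> window=[10, 16, 7] -> max=16
step 6: append 16 -> window=[16, 7, 16] -> max=16
step 7: append 5 -> window=[7, 16, 5] -> max=16
step 8: append 1 -> window=[16, 5, 1] -> max=16
step 9: append 31 -> window=[5, 1, 31] -> max=31

Answer: 32 32 16 16 16 16 31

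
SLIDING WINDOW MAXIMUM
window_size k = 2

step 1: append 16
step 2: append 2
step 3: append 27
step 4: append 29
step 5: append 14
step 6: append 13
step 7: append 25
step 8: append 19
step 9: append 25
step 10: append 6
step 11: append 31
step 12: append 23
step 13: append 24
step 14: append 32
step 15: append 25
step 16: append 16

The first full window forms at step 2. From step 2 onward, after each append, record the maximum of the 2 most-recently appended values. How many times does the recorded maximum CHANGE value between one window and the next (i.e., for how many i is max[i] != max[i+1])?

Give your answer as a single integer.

Answer: 8

Derivation:
step 1: append 16 -> window=[16] (not full yet)
step 2: append 2 -> window=[16, 2] -> max=16
step 3: append 27 -> window=[2, 27] -> max=27
step 4: append 29 -> window=[27, 29] -> max=29
step 5: append 14 -> window=[29, 14] -> max=29
step 6: append 13 -> window=[14, 13] -> max=14
step 7: append 25 -> window=[13, 25] -> max=25
step 8: append 19 -> window=[25, 19] -> max=25
step 9: append 25 -> window=[19, 25] -> max=25
step 10: append 6 -> window=[25, 6] -> max=25
step 11: append 31 -> window=[6, 31] -> max=31
step 12: append 23 -> window=[31, 23] -> max=31
step 13: append 24 -> window=[23, 24] -> max=24
step 14: append 32 -> window=[24, 32] -> max=32
step 15: append 25 -> window=[32, 25] -> max=32
step 16: append 16 -> window=[25, 16] -> max=25
Recorded maximums: 16 27 29 29 14 25 25 25 25 31 31 24 32 32 25
Changes between consecutive maximums: 8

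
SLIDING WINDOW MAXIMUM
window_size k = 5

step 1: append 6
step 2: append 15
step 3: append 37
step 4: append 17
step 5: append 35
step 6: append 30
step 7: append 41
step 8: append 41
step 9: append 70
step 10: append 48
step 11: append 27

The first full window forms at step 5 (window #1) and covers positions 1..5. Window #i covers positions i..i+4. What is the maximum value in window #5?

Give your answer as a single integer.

step 1: append 6 -> window=[6] (not full yet)
step 2: append 15 -> window=[6, 15] (not full yet)
step 3: append 37 -> window=[6, 15, 37] (not full yet)
step 4: append 17 -> window=[6, 15, 37, 17] (not full yet)
step 5: append 35 -> window=[6, 15, 37, 17, 35] -> max=37
step 6: append 30 -> window=[15, 37, 17, 35, 30] -> max=37
step 7: append 41 -> window=[37, 17, 35, 30, 41] -> max=41
step 8: append 41 -> window=[17, 35, 30, 41, 41] -> max=41
step 9: append 70 -> window=[35, 30, 41, 41, 70] -> max=70
Window #5 max = 70

Answer: 70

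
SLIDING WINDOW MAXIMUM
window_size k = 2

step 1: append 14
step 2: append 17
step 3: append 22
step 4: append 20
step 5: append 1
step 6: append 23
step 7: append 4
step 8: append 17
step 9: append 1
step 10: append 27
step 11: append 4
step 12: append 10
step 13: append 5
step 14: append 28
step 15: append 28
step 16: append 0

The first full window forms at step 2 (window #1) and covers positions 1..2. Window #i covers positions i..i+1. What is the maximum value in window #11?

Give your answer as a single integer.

step 1: append 14 -> window=[14] (not full yet)
step 2: append 17 -> window=[14, 17] -> max=17
step 3: append 22 -> window=[17, 22] -> max=22
step 4: append 20 -> window=[22, 20] -> max=22
step 5: append 1 -> window=[20, 1] -> max=20
step 6: append 23 -> window=[1, 23] -> max=23
step 7: append 4 -> window=[23, 4] -> max=23
step 8: append 17 -> window=[4, 17] -> max=17
step 9: append 1 -> window=[17, 1] -> max=17
step 10: append 27 -> window=[1, 27] -> max=27
step 11: append 4 -> window=[27, 4] -> max=27
step 12: append 10 -> window=[4, 10] -> max=10
Window #11 max = 10

Answer: 10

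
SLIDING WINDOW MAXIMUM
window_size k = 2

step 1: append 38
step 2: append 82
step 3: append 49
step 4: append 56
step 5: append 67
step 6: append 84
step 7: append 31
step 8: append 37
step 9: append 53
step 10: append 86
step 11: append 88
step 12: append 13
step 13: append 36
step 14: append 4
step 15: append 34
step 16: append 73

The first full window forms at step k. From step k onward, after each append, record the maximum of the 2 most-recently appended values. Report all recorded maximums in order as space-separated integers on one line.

step 1: append 38 -> window=[38] (not full yet)
step 2: append 82 -> window=[38, 82] -> max=82
step 3: append 49 -> window=[82, 49] -> max=82
step 4: append 56 -> window=[49, 56] -> max=56
step 5: append 67 -> window=[56, 67] -> max=67
step 6: append 84 -> window=[67, 84] -> max=84
step 7: append 31 -> window=[84, 31] -> max=84
step 8: append 37 -> window=[31, 37] -> max=37
step 9: append 53 -> window=[37, 53] -> max=53
step 10: append 86 -> window=[53, 86] -> max=86
step 11: append 88 -> window=[86, 88] -> max=88
step 12: append 13 -> window=[88, 13] -> max=88
step 13: append 36 -> window=[13, 36] -> max=36
step 14: append 4 -> window=[36, 4] -> max=36
step 15: append 34 -> window=[4, 34] -> max=34
step 16: append 73 -> window=[34, 73] -> max=73

Answer: 82 82 56 67 84 84 37 53 86 88 88 36 36 34 73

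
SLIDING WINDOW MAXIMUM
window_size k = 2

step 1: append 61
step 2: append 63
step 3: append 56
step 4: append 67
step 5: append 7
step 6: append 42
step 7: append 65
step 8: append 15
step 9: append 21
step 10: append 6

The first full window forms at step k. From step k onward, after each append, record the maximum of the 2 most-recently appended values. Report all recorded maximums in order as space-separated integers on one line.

step 1: append 61 -> window=[61] (not full yet)
step 2: append 63 -> window=[61, 63] -> max=63
step 3: append 56 -> window=[63, 56] -> max=63
step 4: append 67 -> window=[56, 67] -> max=67
step 5: append 7 -> window=[67, 7] -> max=67
step 6: append 42 -> window=[7, 42] -> max=42
step 7: append 65 -> window=[42, 65] -> max=65
step 8: append 15 -> window=[65, 15] -> max=65
step 9: append 21 -> window=[15, 21] -> max=21
step 10: append 6 -> window=[21, 6] -> max=21

Answer: 63 63 67 67 42 65 65 21 21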